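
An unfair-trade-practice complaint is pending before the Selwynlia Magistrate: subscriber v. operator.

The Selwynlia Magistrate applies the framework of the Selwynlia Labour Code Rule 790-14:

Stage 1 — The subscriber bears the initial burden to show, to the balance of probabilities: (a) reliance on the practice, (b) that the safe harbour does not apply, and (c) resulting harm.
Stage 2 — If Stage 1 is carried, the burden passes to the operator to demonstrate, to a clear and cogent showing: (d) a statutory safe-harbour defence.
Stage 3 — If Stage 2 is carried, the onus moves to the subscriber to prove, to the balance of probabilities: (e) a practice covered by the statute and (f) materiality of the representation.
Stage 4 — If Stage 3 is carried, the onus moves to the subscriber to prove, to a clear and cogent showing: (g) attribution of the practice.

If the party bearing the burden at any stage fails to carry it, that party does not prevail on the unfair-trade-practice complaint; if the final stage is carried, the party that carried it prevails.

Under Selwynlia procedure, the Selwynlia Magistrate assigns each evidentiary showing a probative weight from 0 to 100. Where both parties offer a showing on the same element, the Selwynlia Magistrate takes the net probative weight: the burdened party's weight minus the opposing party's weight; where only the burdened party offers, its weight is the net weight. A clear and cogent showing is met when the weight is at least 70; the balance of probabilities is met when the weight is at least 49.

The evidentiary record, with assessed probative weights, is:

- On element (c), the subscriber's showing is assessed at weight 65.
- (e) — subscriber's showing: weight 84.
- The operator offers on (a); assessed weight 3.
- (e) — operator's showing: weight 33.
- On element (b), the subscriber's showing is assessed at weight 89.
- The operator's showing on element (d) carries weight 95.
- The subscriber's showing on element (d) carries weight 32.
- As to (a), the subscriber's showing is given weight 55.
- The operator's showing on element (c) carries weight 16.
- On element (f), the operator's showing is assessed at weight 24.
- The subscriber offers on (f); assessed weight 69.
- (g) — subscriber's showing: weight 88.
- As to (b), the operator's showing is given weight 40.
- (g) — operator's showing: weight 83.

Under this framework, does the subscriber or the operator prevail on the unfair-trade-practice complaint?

subscriber

At Stage 1 the subscriber must meet the balance of probabilities (weight is at least 49): on (a) the weight is 55 less the opposing 3 gives net 52, which does reach 49, so (a) meets the standard; on (b) the weight is 89 less the opposing 40 gives net 49, ≥ 49, so (b) meets the standard; on (c) the weight is 65 less the opposing 16 gives net 49, which does reach 49, so (c) meets the standard.
  Stage 1 carried; the burden shifts to the operator.
At Stage 2 the operator must meet a clear and cogent showing (weight is at least 70): on (d) the weight is 95 less the opposing 32 gives net 63, which does not reach 70, so (d) does not meet the standard.
  The operator does not carry Stage 2.
The subscriber prevails.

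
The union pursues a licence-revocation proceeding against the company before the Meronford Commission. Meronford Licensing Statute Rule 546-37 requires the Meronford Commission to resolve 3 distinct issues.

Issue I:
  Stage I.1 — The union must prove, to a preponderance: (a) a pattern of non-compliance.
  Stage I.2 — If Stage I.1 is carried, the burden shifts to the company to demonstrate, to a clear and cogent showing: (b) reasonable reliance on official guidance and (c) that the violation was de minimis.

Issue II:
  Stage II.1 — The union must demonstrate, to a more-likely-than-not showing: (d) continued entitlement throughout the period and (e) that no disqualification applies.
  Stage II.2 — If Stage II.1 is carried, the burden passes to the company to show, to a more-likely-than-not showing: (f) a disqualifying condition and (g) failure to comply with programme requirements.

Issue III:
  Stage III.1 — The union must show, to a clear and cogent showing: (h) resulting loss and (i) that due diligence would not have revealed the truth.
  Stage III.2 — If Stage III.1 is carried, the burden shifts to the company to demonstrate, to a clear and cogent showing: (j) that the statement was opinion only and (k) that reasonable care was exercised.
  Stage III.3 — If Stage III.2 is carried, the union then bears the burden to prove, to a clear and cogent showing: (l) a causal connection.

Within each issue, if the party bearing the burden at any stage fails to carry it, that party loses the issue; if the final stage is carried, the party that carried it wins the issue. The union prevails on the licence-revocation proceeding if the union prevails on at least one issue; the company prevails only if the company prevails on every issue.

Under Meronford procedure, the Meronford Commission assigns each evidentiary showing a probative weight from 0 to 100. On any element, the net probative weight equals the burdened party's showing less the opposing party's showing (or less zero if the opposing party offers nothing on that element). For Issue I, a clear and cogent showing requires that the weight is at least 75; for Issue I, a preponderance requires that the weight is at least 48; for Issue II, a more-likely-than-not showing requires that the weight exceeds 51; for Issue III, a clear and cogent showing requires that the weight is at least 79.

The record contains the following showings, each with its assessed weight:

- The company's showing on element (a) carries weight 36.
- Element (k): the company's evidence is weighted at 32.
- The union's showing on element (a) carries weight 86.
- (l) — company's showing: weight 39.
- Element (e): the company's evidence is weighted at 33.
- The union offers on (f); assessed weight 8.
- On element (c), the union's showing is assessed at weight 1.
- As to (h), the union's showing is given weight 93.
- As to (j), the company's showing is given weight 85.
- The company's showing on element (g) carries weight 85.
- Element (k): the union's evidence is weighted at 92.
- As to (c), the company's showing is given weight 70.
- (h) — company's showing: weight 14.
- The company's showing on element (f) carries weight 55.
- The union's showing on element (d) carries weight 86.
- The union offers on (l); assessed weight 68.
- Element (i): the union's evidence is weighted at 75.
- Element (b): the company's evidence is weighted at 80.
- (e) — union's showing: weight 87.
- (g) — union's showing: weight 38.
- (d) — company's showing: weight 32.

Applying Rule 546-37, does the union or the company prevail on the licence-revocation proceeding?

union

— Issue I —
Stage I.1 — burden on union; standard: a preponderance (weight is at least 48).
    (a): 86 − 36 = 50 ≥ 48 [met]
  The union carries Stage I.1; the company now bears the burden.
Stage I.2 — burden on company; standard: a clear and cogent showing (weight is at least 75).
    (b): 80 ≥ 75 [met]
    (c): 70 − 1 = 69 < 75 [not met]
  The company does not carry Stage I.2.
So the union prevails on this issue.
— Issue II —
Stage II.1 (union, a more-likely-than-not showing, weight exceeds 51): (d) net 86−32=54 > 51 — meets; (e) net 87−33=54 > 51 — meets.
  The union carries Stage II.1; the company now bears the burden.
Stage II.2 (company, a more-likely-than-not showing, weight exceeds 51): (f) net 55−8=47 ≤ 51 — fails; (g) net 85−38=47 ≤ 51 — fails.
  The company does not carry Stage II.2.
The analysis ends at Stage II.2; the union prevails on this issue.
— Issue III —
Stage III.1 — burden on union; standard: a clear and cogent showing (weight is at least 79).
    (h): 93 − 14 = 79 ≥ 79 [met]
    (i): 75 < 79 [not met]
  The union does not carry Stage III.1.
The analysis ends at Stage III.1; the company prevails on this issue.
Per-issue: Issue I → union; Issue II → union; Issue III → company. The union must prevail on at least one issue; overall, the union prevails.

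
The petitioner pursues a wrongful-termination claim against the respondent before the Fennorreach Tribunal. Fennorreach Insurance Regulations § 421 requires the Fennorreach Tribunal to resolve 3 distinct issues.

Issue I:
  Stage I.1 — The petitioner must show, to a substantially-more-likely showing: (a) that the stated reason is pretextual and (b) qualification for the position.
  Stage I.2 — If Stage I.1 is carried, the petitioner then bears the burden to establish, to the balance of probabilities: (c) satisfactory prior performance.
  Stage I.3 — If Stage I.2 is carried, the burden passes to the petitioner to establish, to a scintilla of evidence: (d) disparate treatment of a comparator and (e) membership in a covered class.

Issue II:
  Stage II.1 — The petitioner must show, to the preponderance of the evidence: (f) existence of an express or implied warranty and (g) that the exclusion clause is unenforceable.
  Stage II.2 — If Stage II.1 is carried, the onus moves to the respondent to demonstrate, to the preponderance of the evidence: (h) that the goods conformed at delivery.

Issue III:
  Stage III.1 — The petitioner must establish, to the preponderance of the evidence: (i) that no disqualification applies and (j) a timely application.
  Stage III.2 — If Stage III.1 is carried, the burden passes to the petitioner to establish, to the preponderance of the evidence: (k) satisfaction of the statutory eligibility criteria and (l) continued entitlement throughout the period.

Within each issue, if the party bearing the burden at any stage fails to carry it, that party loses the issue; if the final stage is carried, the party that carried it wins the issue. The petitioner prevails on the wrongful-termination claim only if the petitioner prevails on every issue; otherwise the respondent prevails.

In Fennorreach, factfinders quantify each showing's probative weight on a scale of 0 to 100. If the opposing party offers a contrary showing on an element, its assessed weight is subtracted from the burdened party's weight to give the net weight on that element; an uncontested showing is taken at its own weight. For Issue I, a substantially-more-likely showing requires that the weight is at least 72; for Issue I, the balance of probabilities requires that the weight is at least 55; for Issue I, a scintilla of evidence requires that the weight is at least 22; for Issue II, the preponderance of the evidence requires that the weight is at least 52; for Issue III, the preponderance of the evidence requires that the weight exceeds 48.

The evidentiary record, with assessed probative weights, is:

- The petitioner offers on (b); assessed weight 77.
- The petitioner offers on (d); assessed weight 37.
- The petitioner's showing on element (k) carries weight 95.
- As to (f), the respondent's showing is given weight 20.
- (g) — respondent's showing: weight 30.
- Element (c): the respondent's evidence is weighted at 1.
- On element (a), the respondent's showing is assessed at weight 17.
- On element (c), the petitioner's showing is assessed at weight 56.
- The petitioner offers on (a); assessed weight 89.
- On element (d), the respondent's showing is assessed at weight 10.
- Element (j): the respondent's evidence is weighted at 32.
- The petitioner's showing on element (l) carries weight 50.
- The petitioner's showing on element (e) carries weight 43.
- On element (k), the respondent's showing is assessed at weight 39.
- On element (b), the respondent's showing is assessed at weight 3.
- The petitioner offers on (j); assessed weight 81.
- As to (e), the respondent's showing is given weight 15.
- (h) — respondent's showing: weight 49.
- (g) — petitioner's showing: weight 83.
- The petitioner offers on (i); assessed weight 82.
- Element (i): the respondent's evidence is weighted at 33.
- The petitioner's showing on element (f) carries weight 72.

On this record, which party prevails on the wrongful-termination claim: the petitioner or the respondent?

petitioner

— Issue I —
Stage I.1 — burden on petitioner; standard: a substantially-more-likely showing (weight is at least 72).
    (a): 89 − 17 = 72 ≥ 72 [met]
    (b): 77 − 3 = 74 ≥ 72 [met]
  Stage I.1 carried; the burden remains with the petitioner.
Stage I.2 — burden on petitioner; standard: the balance of probabilities (weight is at least 55).
    (c): 56 − 1 = 55 ≥ 55 [met]
  Stage I.2 is satisfied; the petitioner continues to bear the burden.
Stage I.3 — burden on petitioner; standard: a scintilla of evidence (weight is at least 22).
    (d): 37 − 10 = 27 ≥ 22 [met]
    (e): 43 − 15 = 28 ≥ 22 [met]
  The petitioner carries the last stage.
With every stage satisfied, the petitioner prevails on this issue.
— Issue II —
Stage II.1 (petitioner, the preponderance of the evidence, weight is at least 52): (f) net 72−20=52 ≥ 52 — meets; (g) net 83−30=53 ≥ 52 — meets.
  Stage II.1 is satisfied; the onus moves to the respondent.
Stage II.2 (respondent, the preponderance of the evidence, weight is at least 52): (h) 49 < 52 — fails.
  Stage II.2 not carried; the respondent fails its burden.
So the petitioner prevails on this issue.
— Issue III —
Stage III.1 (petitioner, the preponderance of the evidence, weight exceeds 48): (i) net 82−33=49 > 48 — meets; (j) net 81−32=49 > 48 — meets.
  Stage III.1 carried; the burden remains with the petitioner.
Stage III.2 (petitioner, the preponderance of the evidence, weight exceeds 48): (k) net 95−39=56 > 48 — meets; (l) 50 > 48 — meets.
  Stage III.2 carried; the final stage is satisfied.
With every stage satisfied, the petitioner prevails on this issue.
Per-issue: Issue I → petitioner; Issue II → petitioner; Issue III → petitioner. The petitioner must prevail on every issue; overall, the petitioner prevails.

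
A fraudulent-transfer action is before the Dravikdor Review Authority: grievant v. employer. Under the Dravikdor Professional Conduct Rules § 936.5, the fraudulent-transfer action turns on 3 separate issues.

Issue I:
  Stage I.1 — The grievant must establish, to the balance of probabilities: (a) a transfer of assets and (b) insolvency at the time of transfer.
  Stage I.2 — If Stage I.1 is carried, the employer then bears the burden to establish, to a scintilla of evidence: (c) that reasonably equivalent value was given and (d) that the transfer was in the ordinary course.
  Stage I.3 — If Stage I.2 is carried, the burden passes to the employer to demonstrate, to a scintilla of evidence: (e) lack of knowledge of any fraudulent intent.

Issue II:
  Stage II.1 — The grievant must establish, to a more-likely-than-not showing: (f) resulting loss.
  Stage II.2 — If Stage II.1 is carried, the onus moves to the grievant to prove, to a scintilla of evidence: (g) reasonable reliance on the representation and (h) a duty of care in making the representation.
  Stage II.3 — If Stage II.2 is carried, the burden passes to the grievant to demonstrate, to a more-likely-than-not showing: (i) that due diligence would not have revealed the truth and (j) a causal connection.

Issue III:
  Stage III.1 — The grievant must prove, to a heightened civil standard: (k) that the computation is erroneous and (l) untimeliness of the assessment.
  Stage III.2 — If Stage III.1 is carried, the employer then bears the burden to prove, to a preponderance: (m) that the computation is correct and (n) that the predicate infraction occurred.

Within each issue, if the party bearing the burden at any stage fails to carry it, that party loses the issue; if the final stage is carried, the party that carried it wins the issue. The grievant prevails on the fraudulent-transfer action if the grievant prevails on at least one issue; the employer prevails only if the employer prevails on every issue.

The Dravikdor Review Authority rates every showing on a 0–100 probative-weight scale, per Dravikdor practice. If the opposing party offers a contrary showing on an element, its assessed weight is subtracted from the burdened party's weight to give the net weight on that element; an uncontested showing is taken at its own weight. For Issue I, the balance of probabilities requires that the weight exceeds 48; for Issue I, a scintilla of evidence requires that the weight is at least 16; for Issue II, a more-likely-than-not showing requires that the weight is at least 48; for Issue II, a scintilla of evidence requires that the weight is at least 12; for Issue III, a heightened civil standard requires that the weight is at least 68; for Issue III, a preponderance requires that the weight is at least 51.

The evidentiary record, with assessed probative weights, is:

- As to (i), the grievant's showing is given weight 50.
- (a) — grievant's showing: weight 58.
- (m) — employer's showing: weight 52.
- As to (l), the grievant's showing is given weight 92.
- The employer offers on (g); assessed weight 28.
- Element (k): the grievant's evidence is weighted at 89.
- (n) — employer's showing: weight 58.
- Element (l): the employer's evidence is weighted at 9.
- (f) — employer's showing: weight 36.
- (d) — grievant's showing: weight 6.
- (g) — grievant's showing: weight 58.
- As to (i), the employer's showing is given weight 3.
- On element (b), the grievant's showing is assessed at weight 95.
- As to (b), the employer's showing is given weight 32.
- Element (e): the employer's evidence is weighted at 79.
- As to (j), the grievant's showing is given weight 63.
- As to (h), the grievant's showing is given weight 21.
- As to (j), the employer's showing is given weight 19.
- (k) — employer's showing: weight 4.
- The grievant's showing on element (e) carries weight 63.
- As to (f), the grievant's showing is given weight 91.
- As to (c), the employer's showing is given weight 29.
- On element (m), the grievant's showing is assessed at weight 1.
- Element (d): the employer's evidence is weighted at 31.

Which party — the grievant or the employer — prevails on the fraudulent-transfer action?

— Issue I —
At Stage I.1 the grievant must meet the balance of probabilities (weight exceeds 48): on (a) the weight is 58, > 48, so (a) meets the standard; on (b) the weight is 95 less the opposing 32 gives net 63, > 48, so (b) meets the standard.
  The grievant carries Stage I.1; the employer now bears the burden.
At Stage I.2 the employer must meet a scintilla of evidence (weight is at least 16): on (c) the weight is 29, which does reach 16, so (c) meets the standard; on (d) the weight is 31 less the opposing 6 gives net 25, ≥ 16, so (d) meets the standard.
  Stage I.2 is satisfied; the employer continues to bear the burden.
At Stage I.3 the employer must meet a scintilla of evidence (weight is at least 16): on (e) the weight is 79 less the opposing 63 gives net 16, which does reach 16, so (e) meets the standard.
  All elements met at the final stage.
Every stage carried; the employer prevails on this issue.
— Issue II —
Stage II.1 (grievant, a more-likely-than-not showing, weight is at least 48): (f) net 91−36=55 ≥ 48 — meets.
  Stage II.1 is satisfied; the grievant continues to bear the burden.
Stage II.2 (grievant, a scintilla of evidence, weight is at least 12): (g) net 58−28=30 ≥ 12 — meets; (h) 21 ≥ 12 — meets.
  Stage II.2 is satisfied; the grievant continues to bear the burden.
Stage II.3 (grievant, a more-likely-than-not showing, weight is at least 48): (i) net 50−3=47 < 48 — fails; (j) net 63−19=44 < 48 — fails.
  Stage II.3 not carried; the grievant fails its burden.
The analysis ends at Stage II.3; the employer prevails on this issue.
— Issue III —
Stage III.1 — burden on grievant; standard: a heightened civil standard (weight is at least 68).
    (k): 89 − 4 = 85 ≥ 68 [met]
    (l): 92 − 9 = 83 ≥ 68 [met]
  All elements met. The burden passes to the employer.
Stage III.2 — burden on employer; standard: a preponderance (weight is at least 51).
    (m): 52 − 1 = 51 ≥ 51 [met]
    (n): 58 ≥ 51 [met]
  The employer carries the last stage.
Every stage carried; the employer prevails on this issue.
Per-issue: Issue I → employer; Issue II → employer; Issue III → employer. The grievant must prevail on at least one issue; overall, the employer prevails.

employer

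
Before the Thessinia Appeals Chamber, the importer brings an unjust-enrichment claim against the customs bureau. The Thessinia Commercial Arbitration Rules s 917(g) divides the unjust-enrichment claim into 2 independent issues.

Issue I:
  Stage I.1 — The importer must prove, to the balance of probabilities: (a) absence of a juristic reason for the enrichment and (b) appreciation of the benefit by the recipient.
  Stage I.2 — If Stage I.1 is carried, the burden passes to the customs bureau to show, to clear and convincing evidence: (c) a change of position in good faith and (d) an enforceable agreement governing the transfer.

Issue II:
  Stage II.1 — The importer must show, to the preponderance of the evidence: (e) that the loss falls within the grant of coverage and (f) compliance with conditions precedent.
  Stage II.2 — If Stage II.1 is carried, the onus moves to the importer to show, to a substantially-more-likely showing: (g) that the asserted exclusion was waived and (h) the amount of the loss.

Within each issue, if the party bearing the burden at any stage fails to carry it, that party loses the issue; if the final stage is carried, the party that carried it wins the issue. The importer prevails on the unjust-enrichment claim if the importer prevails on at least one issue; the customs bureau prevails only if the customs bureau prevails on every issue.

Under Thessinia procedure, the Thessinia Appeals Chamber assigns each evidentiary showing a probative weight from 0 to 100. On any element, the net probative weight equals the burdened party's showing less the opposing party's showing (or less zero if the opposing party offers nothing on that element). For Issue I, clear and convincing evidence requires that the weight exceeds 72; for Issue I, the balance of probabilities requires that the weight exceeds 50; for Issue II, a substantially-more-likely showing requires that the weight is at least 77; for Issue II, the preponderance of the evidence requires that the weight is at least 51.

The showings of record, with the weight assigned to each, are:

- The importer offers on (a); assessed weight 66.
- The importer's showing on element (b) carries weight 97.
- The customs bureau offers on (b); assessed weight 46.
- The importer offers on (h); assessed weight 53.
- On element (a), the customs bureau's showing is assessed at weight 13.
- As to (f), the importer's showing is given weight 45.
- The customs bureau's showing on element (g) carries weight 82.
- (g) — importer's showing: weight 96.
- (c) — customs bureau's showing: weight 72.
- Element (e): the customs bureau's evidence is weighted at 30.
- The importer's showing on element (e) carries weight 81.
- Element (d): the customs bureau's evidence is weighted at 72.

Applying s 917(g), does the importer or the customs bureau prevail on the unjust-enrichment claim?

importer

— Issue I —
Stage I.1 (importer, the balance of probabilities, weight exceeds 50): (a) net 66−13=53 > 50 — meets; (b) net 97−46=51 > 50 — meets.
  Stage I.1 carried; the burden shifts to the customs bureau.
Stage I.2 (customs bureau, clear and convincing evidence, weight exceeds 72): (c) 72 ≤ 72 — fails; (d) 72 ≤ 72 — fails.
  Stage I.2 not carried; the customs bureau fails its burden.
The analysis ends at Stage I.2; the importer prevails on this issue.
— Issue II —
At Stage II.1 the importer must meet the preponderance of the evidence (weight is at least 51): on (e) the weight is 81 less the opposing 30 gives net 51, ≥ 51, so (e) meets the standard; on (f) the weight is 45, < 51, so (f) does not meet the standard.
  The importer does not carry Stage II.1.
The analysis ends at Stage II.1; the customs bureau prevails on this issue.
Per-issue: Issue I → importer; Issue II → customs bureau. The importer must prevail on at least one issue; overall, the importer prevails.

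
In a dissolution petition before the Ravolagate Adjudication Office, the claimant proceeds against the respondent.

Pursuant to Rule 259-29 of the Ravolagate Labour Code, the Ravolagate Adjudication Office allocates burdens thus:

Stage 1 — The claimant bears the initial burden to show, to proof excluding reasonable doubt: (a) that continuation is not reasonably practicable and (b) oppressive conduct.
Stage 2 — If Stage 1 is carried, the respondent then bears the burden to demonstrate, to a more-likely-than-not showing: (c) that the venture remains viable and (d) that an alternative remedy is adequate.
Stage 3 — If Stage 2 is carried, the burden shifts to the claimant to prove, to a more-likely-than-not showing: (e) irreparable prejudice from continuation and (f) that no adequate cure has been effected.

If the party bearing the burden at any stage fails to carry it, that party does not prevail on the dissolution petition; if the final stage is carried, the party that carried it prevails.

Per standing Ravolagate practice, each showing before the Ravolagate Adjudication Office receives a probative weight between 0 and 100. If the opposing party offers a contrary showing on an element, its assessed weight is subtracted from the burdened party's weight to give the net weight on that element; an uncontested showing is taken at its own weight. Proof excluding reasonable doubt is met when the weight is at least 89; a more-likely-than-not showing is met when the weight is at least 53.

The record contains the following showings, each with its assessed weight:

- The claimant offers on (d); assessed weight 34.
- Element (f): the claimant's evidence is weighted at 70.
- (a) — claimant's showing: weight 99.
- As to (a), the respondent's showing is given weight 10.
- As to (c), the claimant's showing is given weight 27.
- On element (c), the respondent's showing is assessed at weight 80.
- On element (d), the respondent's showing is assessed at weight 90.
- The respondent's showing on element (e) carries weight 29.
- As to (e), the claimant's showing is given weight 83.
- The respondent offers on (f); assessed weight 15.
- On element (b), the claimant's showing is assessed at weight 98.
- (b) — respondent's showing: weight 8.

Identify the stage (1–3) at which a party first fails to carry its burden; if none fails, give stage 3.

stage 3

Stage 1 — burden on claimant; standard: proof excluding reasonable doubt (weight is at least 89).
    (a): 99 − 10 = 89 ≥ 89 [met]
    (b): 98 − 8 = 90 ≥ 89 [met]
  Stage 1 is satisfied; the onus moves to the respondent.
Stage 2 — burden on respondent; standard: a more-likely-than-not showing (weight is at least 53).
    (c): 80 − 27 = 53 ≥ 53 [met]
    (d): 90 − 34 = 56 ≥ 53 [met]
  All elements met. The burden passes to the claimant.
Stage 3 — burden on claimant; standard: a more-likely-than-not showing (weight is at least 53).
    (e): 83 − 29 = 54 ≥ 53 [met]
    (f): 70 − 15 = 55 ≥ 53 [met]
  All elements met at the final stage.
All stages carried — the claimant prevails.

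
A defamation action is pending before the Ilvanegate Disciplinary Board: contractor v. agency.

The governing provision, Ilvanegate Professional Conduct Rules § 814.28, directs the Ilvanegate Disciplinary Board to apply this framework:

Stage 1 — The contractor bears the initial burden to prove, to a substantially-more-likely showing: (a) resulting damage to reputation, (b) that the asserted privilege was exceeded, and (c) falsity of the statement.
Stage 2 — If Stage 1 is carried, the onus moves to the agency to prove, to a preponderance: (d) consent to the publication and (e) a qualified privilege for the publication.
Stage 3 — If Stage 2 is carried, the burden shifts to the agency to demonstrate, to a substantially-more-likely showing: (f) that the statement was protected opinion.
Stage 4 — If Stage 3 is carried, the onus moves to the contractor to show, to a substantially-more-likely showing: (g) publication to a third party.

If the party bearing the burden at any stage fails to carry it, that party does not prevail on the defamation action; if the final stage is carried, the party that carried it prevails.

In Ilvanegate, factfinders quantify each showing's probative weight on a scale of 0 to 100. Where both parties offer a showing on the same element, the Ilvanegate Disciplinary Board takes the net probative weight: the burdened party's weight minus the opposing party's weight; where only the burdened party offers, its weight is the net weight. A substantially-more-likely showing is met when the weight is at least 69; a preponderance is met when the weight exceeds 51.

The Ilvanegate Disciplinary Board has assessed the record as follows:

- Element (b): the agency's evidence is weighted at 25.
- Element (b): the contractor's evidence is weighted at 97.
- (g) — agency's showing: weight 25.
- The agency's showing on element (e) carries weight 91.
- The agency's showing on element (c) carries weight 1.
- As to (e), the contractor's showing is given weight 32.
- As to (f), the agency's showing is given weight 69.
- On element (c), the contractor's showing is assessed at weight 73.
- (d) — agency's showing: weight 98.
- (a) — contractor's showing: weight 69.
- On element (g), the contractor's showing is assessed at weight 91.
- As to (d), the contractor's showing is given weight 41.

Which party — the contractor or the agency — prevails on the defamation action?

agency

At Stage 1 the contractor must meet a substantially-more-likely showing (weight is at least 69): on (a) the weight is 69, ≥ 69, so (a) meets the standard; on (b) the weight is 97 less the opposing 25 gives net 72, which does reach 69, so (b) meets the standard; on (c) the weight is 73 less the opposing 1 gives net 72, ≥ 69, so (c) meets the standard.
  All elements met. The burden passes to the agency.
At Stage 2 the agency must meet a preponderance (weight exceeds 51): on (d) the weight is 98 less the opposing 41 gives net 57, which does exceed 51, so (d) meets the standard; on (e) the weight is 91 less the opposing 32 gives net 59, > 51, so (e) meets the standard.
  Stage 2 is satisfied; the agency continues to bear the burden.
At Stage 3 the agency must meet a substantially-more-likely showing (weight is at least 69): on (f) the weight is 69, which does reach 69, so (f) meets the standard.
  Stage 3 is satisfied; the onus moves to the contractor.
At Stage 4 the contractor must meet a substantially-more-likely showing (weight is at least 69): on (g) the weight is 91 less the opposing 25 gives net 66, which does not reach 69, so (g) does not meet the standard.
  The contractor does not carry Stage 4.
The analysis ends at Stage 4; the agency prevails.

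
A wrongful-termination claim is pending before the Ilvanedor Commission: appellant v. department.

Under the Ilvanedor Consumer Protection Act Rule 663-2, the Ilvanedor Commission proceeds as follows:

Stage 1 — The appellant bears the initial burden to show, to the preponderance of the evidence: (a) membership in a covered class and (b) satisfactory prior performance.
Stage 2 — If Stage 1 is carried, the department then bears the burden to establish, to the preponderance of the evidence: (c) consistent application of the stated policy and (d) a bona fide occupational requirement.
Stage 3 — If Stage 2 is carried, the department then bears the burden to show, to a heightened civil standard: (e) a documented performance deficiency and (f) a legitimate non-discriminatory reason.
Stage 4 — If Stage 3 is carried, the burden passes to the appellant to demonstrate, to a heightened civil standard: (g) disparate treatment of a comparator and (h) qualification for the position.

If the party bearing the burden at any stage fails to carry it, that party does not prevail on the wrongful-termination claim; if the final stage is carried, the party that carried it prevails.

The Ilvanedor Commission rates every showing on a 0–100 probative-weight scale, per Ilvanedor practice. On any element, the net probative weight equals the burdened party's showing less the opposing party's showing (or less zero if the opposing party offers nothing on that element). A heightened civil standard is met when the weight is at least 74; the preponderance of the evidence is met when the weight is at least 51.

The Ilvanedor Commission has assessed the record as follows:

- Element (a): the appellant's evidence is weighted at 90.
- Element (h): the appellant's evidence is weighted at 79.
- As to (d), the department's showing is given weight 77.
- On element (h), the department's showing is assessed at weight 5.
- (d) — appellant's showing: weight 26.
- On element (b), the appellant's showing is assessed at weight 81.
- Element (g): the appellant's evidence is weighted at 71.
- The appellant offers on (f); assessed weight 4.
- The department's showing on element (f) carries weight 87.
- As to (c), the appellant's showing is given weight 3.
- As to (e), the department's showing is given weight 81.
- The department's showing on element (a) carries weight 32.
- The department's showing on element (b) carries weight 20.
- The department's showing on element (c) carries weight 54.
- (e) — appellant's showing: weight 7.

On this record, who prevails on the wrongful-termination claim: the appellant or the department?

Stage 1 — burden on appellant; standard: the preponderance of the evidence (weight is at least 51).
    (a): 90 − 32 = 58 ≥ 51 [met]
    (b): 81 − 20 = 61 ≥ 51 [met]
  Stage 1 carried; the burden shifts to the department.
Stage 2 — burden on department; standard: the preponderance of the evidence (weight is at least 51).
    (c): 54 − 3 = 51 ≥ 51 [met]
    (d): 77 − 26 = 51 ≥ 51 [met]
  All elements met. The department retains the burden for Stage 3.
Stage 3 — burden on department; standard: a heightened civil standard (weight is at least 74).
    (e): 81 − 7 = 74 ≥ 74 [met]
    (f): 87 − 4 = 83 ≥ 74 [met]
  Stage 3 is satisfied; the onus moves to the appellant.
Stage 4 — burden on appellant; standard: a heightened civil standard (weight is at least 74).
    (g): 71 < 74 [not met]
    (h): 79 − 5 = 74 ≥ 74 [met]
  Stage 4 not carried; the appellant fails its burden.
So the department prevails.

department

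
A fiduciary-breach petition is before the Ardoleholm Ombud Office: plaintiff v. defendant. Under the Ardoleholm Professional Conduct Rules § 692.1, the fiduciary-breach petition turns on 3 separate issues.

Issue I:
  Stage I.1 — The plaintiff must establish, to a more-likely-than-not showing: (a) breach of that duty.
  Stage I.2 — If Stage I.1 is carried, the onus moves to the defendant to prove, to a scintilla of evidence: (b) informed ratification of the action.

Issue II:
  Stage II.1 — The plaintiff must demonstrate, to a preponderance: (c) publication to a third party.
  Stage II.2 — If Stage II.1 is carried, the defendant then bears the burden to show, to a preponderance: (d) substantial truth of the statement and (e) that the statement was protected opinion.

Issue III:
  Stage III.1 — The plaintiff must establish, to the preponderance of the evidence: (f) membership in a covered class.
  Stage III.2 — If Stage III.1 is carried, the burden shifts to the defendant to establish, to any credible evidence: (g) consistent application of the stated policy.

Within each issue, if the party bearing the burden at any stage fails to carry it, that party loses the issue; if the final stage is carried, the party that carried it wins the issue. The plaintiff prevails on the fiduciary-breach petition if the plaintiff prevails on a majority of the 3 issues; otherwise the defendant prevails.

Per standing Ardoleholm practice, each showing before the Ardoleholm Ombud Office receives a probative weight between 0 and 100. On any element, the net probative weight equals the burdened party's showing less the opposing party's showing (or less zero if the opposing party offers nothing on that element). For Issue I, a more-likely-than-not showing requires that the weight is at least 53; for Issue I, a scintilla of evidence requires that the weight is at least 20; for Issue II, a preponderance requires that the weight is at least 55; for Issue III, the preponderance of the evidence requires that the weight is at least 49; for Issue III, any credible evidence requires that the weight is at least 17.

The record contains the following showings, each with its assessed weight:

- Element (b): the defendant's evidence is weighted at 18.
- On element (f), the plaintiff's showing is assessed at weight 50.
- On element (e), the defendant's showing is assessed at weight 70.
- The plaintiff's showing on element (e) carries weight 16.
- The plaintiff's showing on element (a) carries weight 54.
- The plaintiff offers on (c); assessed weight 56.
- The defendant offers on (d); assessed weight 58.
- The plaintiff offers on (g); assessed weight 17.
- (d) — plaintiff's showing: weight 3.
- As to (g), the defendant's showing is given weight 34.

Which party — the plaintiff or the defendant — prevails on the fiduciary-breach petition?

plaintiff

— Issue I —
Stage I.1 (plaintiff, a more-likely-than-not showing, weight is at least 53): (a) 54 ≥ 53 — meets.
  Stage I.1 is satisfied; the onus moves to the defendant.
Stage I.2 (defendant, a scintilla of evidence, weight is at least 20): (b) 18 < 20 — fails.
  Stage I.2 not carried; the defendant fails its burden.
The analysis ends at Stage I.2; the plaintiff prevails on this issue.
— Issue II —
At Stage II.1 the plaintiff must meet a preponderance (weight is at least 55): on (c) the weight is 56, ≥ 55, so (c) meets the standard.
  All elements met. The burden passes to the defendant.
At Stage II.2 the defendant must meet a preponderance (weight is at least 55): on (d) the weight is 58 less the opposing 3 gives net 55, ≥ 55, so (d) meets the standard; on (e) the weight is 70 less the opposing 16 gives net 54, which does not reach 55, so (e) does not meet the standard.
  Not every element is met, so the defendant fails to carry Stage II.2.
The plaintiff prevails on this issue.
— Issue III —
Stage III.1 — burden on plaintiff; standard: the preponderance of the evidence (weight is at least 49).
    (f): 50 ≥ 49 [met]
  The plaintiff carries Stage III.1; the defendant now bears the burden.
Stage III.2 — burden on defendant; standard: any credible evidence (weight is at least 17).
    (g): 34 − 17 = 17 ≥ 17 [met]
  All elements met at the final stage.
All stages carried — the defendant prevails on this issue.
Per-issue: Issue I → plaintiff; Issue II → plaintiff; Issue III → defendant. The plaintiff must prevail on a majority of issues; overall, the plaintiff prevails.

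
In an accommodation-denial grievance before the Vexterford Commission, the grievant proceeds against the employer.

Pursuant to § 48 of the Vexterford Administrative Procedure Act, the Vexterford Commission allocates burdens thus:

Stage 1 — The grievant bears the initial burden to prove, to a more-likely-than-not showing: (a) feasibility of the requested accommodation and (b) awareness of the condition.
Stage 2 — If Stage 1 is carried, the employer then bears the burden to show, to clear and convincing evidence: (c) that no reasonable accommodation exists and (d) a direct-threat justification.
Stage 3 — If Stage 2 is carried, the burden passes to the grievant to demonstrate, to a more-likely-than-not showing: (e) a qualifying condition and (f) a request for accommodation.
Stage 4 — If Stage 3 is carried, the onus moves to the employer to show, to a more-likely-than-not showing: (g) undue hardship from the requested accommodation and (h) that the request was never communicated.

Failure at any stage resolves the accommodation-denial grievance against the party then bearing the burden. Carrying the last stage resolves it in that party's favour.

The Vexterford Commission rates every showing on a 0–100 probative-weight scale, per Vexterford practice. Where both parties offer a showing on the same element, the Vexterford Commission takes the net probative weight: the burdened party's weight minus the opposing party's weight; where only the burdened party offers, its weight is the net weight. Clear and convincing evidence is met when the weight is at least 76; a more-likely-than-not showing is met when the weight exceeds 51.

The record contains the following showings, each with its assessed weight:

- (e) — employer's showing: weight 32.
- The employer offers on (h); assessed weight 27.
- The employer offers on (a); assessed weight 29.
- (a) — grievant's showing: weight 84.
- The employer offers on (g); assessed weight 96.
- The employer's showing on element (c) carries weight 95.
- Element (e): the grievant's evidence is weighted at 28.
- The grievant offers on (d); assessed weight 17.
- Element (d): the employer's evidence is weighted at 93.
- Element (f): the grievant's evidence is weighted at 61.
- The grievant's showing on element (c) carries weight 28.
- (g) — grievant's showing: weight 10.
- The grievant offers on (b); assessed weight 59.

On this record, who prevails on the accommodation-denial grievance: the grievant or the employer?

grievant

Stage 1 (grievant, a more-likely-than-not showing, weight exceeds 51): (a) net 84−29=55 > 51 — meets; (b) 59 > 51 — meets.
  Stage 1 is satisfied; the onus moves to the employer.
Stage 2 (employer, clear and convincing evidence, weight is at least 76): (c) net 95−28=67 < 76 — fails; (d) net 93−17=76 ≥ 76 — meets.
  The employer does not carry Stage 2.
The analysis ends at Stage 2; the grievant prevails.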